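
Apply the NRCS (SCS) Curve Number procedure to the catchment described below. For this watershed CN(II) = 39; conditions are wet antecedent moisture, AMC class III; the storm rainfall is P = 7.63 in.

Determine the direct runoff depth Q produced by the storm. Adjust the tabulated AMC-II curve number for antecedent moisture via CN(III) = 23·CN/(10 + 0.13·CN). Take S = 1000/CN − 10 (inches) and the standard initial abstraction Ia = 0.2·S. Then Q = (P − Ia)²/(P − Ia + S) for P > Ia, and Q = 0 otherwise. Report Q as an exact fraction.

Adjust CN=39 to AMC III: 23·39/(10 + 0.13·39) → 897 ÷ (1507/100) = 89700/1507 ≈ 59.522
Max retention: S = 1000/(89700/1507) − 10 = 6100/897 in (≈ 6.800 in)
Initial abstraction Ia = S/5 = (6100/897)/5 = 1220/897 ≈ 1.360 in
Excess rainfall: 7.630 − 1.360 = 6.270 in; P > Ia so Q > 0
Q: (562411/89700)² ÷ (1172411/89700) = 316306132921/105165266700 in (≈ 3.008 in)

Q = 316306132921/105165266700 in ≈ 3.008 in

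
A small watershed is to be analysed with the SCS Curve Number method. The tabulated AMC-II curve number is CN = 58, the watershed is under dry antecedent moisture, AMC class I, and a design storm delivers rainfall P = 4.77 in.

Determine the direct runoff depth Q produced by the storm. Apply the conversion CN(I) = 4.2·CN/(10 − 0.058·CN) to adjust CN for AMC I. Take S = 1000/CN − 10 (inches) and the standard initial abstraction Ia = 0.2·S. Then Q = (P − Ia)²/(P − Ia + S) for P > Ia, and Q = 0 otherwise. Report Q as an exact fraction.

Adjust CN=58 to AMC I: 4.2·58/(10 − 0.058·58) → (1218/5) ÷ (1659/250) = 2900/79 ≈ 36.709
Retention S: 1000/CN − 10 with CN=36.709 → S = 500/29 ≈ 17.241 in
Ia = 0.2S: 0.2·17.241 = 3.448 in (exactly 100/29)
Excess rainfall: 4.770 − 3.448 = 1.322 in; P > Ia so Q > 0
Runoff Q = (P−Ia)²/(P−Ia+S) = (1.322)²/(1.322+17.241) = 14691889/156115700 ≈ 0.094 in

Q = 14691889/156115700 in ≈ 0.094 in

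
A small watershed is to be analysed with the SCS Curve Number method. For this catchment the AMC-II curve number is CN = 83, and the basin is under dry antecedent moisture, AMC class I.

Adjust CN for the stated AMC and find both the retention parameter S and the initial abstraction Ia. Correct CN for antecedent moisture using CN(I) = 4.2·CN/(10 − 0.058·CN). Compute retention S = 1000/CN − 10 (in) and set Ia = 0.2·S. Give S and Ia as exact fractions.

S = 8500/1743 in ≈ 4.877 in; Ia = 1700/1743 in ≈ 0.975 in

CN(I) from CN(II)=83: (4.2·83)/(10 − 0.058·83) = 174300/2593 ≈ 67.219
S = 1000/(174300/2593) − 10 = 8500/1743 in ≈ 4.877 in
Ia = 0.2S: 0.2·4.877 = 0.975 in (exactly 1700/1743)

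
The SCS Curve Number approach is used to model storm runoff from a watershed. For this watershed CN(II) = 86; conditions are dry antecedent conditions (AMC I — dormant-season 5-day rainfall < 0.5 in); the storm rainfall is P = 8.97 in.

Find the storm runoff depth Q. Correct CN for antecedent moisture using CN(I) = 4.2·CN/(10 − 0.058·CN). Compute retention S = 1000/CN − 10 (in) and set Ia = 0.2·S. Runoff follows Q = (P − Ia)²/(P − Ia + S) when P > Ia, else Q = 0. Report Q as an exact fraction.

CN(I) from CN(II)=86: (4.2·86)/(10 − 0.058·86) = 12900/179 ≈ 72.067
S = 1000/(12900/179) − 10 = 500/129 in ≈ 3.876 in
Ia = 0.2S: 0.2·3.876 = 0.775 in (exactly 100/129)
Excess rainfall: 8.970 − 0.775 = 8.195 in; P > Ia so Q > 0
Q = (105713/12900)²/((105713/12900) + 500/129) = (11175238369/166410000)/(155713/12900) = 11175238369/2008697700 in ≈ 5.563 in

Q = 11175238369/2008697700 in ≈ 5.563 in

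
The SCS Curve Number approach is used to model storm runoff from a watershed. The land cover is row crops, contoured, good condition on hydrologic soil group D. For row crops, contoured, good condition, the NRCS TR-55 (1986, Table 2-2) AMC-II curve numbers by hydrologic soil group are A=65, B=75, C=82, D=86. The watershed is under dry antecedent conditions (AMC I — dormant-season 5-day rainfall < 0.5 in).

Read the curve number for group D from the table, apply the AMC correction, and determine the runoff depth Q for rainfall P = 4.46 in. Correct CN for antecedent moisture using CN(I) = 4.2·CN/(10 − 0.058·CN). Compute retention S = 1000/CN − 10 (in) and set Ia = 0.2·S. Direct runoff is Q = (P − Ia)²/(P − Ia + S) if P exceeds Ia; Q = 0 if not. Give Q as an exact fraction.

NRCS table: row crops, contoured, good condition, soil group D → CN(II) = 86
CN(I) from CN(II)=86: (4.2·86)/(10 − 0.058·86) = 12900/179 ≈ 72.067
S = 1000/(12900/179) − 10 = 500/129 in ≈ 3.876 in
Ia = 0.2·(500/129) = 100/129 in ≈ 0.775 in
P − Ia = 4.460 − 0.775 = 23767/6450 ≈ 3.685 in (> 0, runoff occurs)
Q: (23767/6450)² ÷ (48767/6450) = 564870289/314547150 in (≈ 1.796 in)

Q = 564870289/314547150 in ≈ 1.796 in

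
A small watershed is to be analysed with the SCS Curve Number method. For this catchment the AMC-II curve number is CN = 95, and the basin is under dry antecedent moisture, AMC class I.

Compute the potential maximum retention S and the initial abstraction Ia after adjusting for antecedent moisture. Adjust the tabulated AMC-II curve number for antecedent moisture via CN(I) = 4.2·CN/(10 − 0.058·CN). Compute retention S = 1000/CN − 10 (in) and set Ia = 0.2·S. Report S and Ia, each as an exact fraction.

S = 500/399 in ≈ 1.253 in; Ia = 100/399 in ≈ 0.251 in

CN(I) from CN(II)=95: (4.2·95)/(10 − 0.058·95) = 39900/449 ≈ 88.864
Max retention: S = 1000/(39900/449) − 10 = 500/399 in (≈ 1.253 in)
Ia = 0.2S: 0.2·1.253 = 0.251 in (exactly 100/399)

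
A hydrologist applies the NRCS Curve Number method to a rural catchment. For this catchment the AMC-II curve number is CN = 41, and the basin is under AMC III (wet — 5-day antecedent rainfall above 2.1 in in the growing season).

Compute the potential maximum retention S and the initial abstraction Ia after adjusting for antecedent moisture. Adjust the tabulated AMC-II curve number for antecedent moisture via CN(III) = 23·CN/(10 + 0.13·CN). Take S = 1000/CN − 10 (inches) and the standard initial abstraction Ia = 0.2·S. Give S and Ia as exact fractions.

S = 5900/943 in ≈ 6.257 in; Ia = 1180/943 in ≈ 1.251 in

Adjust CN=41 to AMC III: 23·41/(10 + 0.13·41) → 943 ÷ (1533/100) = 94300/1533 ≈ 61.513
Max retention: S = 1000/(94300/1533) − 10 = 5900/943 in (≈ 6.257 in)
Initial abstraction Ia = S/5 = (5900/943)/5 = 1180/943 ≈ 1.251 in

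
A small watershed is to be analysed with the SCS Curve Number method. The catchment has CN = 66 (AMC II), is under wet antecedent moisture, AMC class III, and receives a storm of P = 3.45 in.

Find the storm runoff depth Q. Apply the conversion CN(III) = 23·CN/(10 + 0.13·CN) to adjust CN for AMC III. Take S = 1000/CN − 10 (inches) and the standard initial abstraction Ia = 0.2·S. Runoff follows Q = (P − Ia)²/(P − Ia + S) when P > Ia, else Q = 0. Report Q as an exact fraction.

CN(III) from CN(II)=66: (23·66)/(10 + 0.13·66) = 75900/929 ≈ 81.701
Max retention: S = 1000/(75900/929) − 10 = 1700/759 in (≈ 2.240 in)
Ia = 0.2S: 0.2·2.240 = 0.448 in (exactly 340/759)
Excess rainfall: 3.450 − 0.448 = 3.002 in; P > Ia so Q > 0
Q = (45571/15180)²/((45571/15180) + 1700/759) = (2076716041/230432400)/(79571/15180) = 2076716041/1207887780 in ≈ 1.719 in

Q = 2076716041/1207887780 in ≈ 1.719 in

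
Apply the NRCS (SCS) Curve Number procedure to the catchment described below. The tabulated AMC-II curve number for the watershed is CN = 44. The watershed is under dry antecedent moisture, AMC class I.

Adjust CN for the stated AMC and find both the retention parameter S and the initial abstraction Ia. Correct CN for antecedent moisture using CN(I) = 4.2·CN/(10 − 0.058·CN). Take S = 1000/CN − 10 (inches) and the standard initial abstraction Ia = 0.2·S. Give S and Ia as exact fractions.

CN(I) from CN(II)=44: (4.2·44)/(10 − 0.058·44) = 3300/133 ≈ 24.812
Max retention: S = 1000/(3300/133) − 10 = 1000/33 in (≈ 30.303 in)
Ia = 0.2·(1000/33) = 200/33 in ≈ 6.061 in

S = 1000/33 in ≈ 30.303 in; Ia = 200/33 in ≈ 6.061 in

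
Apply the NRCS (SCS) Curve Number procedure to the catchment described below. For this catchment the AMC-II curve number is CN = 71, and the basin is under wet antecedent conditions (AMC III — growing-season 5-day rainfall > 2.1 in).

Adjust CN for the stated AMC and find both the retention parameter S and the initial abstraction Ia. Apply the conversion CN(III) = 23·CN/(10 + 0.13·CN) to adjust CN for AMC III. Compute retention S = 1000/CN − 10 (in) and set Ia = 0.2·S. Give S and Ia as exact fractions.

S = 2900/1633 in ≈ 1.776 in; Ia = 580/1633 in ≈ 0.355 in

CN(III) from CN(II)=71: (23·71)/(10 + 0.13·71) = 163300/1923 ≈ 84.919
Max retention: S = 1000/(163300/1923) − 10 = 2900/1633 in (≈ 1.776 in)
Ia = 0.2S: 0.2·1.776 = 0.355 in (exactly 580/1633)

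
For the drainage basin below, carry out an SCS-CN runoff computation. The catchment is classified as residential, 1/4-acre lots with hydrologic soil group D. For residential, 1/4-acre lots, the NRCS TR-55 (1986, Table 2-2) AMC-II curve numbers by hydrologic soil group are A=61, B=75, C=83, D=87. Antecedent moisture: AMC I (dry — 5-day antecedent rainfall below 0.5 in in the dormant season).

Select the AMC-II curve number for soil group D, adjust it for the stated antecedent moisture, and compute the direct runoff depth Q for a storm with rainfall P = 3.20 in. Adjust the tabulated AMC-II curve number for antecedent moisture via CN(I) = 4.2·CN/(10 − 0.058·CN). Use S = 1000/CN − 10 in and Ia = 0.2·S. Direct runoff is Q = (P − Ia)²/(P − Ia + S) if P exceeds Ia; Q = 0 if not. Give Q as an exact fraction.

Q = 32296489/31534020 in ≈ 1.024 in

NRCS table: residential, 1/4-acre lots, soil group D → CN(II) = 87
Dry (AMC I): CN(I) = 4.2·87/(10 − 0.058·87) = (1827/5)/(2477/500) = 182700/2477 ≈ 73.759
Retention S: 1000/CN − 10 with CN=73.759 → S = 6500/1827 ≈ 3.558 in
Ia = 0.2S: 0.2·3.558 = 0.712 in (exactly 1300/1827)
Excess rainfall: 3.200 − 0.712 = 2.488 in; P > Ia so Q > 0
Runoff Q = (P−Ia)²/(P−Ia+S) = (2.488)²/(2.488+3.558) = 32296489/31534020 ≈ 1.024 in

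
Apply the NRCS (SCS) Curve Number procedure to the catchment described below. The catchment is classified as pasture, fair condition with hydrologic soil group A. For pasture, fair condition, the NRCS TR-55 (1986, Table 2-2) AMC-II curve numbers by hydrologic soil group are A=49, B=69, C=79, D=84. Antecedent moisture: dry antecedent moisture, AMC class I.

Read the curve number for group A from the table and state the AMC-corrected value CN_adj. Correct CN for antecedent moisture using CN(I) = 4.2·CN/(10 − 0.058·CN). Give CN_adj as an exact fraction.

CN_adj = 34300/1193 ≈ 28.751

NRCS table: pasture, fair condition, soil group A → CN(II) = 49
Adjust CN=49 to AMC I: 4.2·49/(10 − 0.058·49) → (1029/5) ÷ (3579/500) = 34300/1193 ≈ 28.751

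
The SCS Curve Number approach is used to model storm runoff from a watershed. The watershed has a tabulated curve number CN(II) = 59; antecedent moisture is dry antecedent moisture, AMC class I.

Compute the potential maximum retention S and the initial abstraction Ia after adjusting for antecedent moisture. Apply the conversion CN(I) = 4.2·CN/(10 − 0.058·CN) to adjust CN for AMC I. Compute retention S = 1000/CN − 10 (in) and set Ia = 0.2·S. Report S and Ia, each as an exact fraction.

S = 20500/1239 in ≈ 16.546 in; Ia = 4100/1239 in ≈ 3.309 in

Dry (AMC I): CN(I) = 4.2·59/(10 − 0.058·59) = (1239/5)/(3289/500) = 123900/3289 ≈ 37.671
S = 1000/(123900/3289) − 10 = 20500/1239 in ≈ 16.546 in
Ia = 0.2S: 0.2·16.546 = 3.309 in (exactly 4100/1239)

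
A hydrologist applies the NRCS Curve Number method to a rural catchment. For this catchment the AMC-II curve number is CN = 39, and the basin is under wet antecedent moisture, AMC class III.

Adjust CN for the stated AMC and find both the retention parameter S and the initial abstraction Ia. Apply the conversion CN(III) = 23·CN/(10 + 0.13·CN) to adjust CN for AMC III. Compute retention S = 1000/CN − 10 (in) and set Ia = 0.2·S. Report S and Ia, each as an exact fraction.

CN(III) from CN(II)=39: (23·39)/(10 + 0.13·39) = 89700/1507 ≈ 59.522
Max retention: S = 1000/(89700/1507) − 10 = 6100/897 in (≈ 6.800 in)
Ia = 0.2S: 0.2·6.800 = 1.360 in (exactly 1220/897)

S = 6100/897 in ≈ 6.800 in; Ia = 1220/897 in ≈ 1.360 in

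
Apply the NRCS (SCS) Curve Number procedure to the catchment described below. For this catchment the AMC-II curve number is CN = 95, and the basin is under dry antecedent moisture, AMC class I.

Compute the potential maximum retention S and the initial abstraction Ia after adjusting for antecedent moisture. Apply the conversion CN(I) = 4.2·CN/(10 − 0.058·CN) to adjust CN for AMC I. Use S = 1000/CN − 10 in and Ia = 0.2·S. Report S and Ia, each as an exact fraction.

S = 500/399 in ≈ 1.253 in; Ia = 100/399 in ≈ 0.251 in

Dry (AMC I): CN(I) = 4.2·95/(10 − 0.058·95) = 399/(449/100) = 39900/449 ≈ 88.864
S = 1000/(39900/449) − 10 = 500/399 in ≈ 1.253 in
Ia = 0.2S: 0.2·1.253 = 0.251 in (exactly 100/399)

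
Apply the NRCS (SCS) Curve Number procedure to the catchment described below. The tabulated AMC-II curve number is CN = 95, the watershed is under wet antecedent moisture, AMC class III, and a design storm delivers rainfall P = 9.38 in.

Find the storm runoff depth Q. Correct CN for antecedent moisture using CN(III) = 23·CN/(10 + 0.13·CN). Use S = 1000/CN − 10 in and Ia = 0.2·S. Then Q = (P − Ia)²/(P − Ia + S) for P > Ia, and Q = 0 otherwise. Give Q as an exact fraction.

Wet (AMC III): CN(III) = 23·95/(10 + 0.13·95) = 2185/(447/20) = 43700/447 ≈ 97.763
S = 1000/(43700/447) − 10 = 100/437 in ≈ 0.229 in
Ia = 0.2·(100/437) = 20/437 in ≈ 0.046 in
Excess rainfall: 9.380 − 0.046 = 9.334 in; P > Ia so Q > 0
Q: (203953/21850)² ÷ (208953/21850) = 41596826209/4565623050 in (≈ 9.111 in)

Q = 41596826209/4565623050 in ≈ 9.111 in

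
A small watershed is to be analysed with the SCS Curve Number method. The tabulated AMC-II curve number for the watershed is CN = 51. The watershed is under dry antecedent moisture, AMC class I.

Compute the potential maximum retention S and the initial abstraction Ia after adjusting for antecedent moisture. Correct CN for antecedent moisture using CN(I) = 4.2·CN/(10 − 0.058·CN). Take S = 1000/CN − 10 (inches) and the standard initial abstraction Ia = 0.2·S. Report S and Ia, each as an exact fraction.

S = 3500/153 in ≈ 22.876 in; Ia = 700/153 in ≈ 4.575 in

Dry (AMC I): CN(I) = 4.2·51/(10 − 0.058·51) = (1071/5)/(3521/500) = 15300/503 ≈ 30.417
S = 1000/(15300/503) − 10 = 3500/153 in ≈ 22.876 in
Ia = 0.2·(3500/153) = 700/153 in ≈ 4.575 in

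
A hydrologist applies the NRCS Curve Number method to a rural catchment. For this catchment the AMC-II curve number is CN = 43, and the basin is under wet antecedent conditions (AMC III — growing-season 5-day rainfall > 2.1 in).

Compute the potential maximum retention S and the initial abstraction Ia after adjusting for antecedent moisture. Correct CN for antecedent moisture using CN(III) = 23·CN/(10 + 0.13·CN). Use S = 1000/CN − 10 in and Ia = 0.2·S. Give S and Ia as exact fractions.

S = 5700/989 in ≈ 5.763 in; Ia = 1140/989 in ≈ 1.153 in

Adjust CN=43 to AMC III: 23·43/(10 + 0.13·43) → 989 ÷ (1559/100) = 98900/1559 ≈ 63.438
Max retention: S = 1000/(98900/1559) − 10 = 5700/989 in (≈ 5.763 in)
Ia = 0.2S: 0.2·5.763 = 1.153 in (exactly 1140/989)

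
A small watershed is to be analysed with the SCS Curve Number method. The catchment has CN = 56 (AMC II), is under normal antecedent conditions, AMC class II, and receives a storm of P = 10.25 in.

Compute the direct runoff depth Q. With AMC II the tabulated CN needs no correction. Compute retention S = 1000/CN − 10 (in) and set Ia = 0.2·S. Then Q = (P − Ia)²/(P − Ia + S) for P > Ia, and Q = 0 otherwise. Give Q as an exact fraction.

Q = 59049/12964 in ≈ 4.555 in

AMC II — tabulated CN = 56 applies directly.
Retention S: 1000/CN − 10 with CN=56.000 → S = 55/7 ≈ 7.857 in
Ia = 0.2S: 0.2·7.857 = 1.571 in (exactly 11/7)
Excess rainfall: 10.250 − 1.571 = 8.679 in; P > Ia so Q > 0
Q: (243/28)² ÷ (463/28) = 59049/12964 in (≈ 4.555 in)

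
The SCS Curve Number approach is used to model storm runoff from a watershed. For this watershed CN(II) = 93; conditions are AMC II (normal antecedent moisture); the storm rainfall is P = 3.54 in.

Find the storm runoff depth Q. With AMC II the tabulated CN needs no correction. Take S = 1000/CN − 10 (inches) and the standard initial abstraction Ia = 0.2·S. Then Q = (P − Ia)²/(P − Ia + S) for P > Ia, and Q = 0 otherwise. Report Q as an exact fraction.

Average conditions: CN = 93 (no AMC adjustment).
S = 1000/93 − 10 = 70/93 in ≈ 0.753 in
Ia = 0.2·(70/93) = 14/93 in ≈ 0.151 in
Excess rainfall: 3.540 − 0.151 = 3.389 in; P > Ia so Q > 0
Runoff Q = (P−Ia)²/(P−Ia+S) = (3.389)²/(3.389+0.753) = 248409121/89563650 ≈ 2.774 in

Q = 248409121/89563650 in ≈ 2.774 in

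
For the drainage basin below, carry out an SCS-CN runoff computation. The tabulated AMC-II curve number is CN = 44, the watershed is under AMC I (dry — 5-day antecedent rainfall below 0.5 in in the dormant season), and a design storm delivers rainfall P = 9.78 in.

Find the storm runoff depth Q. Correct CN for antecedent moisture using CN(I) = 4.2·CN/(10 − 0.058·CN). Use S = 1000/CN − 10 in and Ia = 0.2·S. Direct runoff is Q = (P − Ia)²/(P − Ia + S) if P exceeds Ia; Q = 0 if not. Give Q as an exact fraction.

Dry (AMC I): CN(I) = 4.2·44/(10 − 0.058·44) = (924/5)/(931/125) = 3300/133 ≈ 24.812
Retention S: 1000/CN − 10 with CN=24.812 → S = 1000/33 ≈ 30.303 in
Ia = 0.2·(1000/33) = 200/33 in ≈ 6.061 in
P − Ia = 9.780 − 6.061 = 6137/1650 ≈ 3.719 in (> 0, runoff occurs)
Runoff Q = (P−Ia)²/(P−Ia+S) = (3.719)²/(3.719+30.303) = 37662769/92626050 ≈ 0.407 in

Q = 37662769/92626050 in ≈ 0.407 in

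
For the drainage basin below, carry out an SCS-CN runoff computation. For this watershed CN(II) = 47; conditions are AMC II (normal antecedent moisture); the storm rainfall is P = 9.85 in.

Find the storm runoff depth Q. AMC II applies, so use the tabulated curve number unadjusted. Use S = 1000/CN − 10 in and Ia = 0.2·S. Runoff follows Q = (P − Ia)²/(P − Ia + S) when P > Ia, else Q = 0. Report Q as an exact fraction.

Q = 50965321/16674660 in ≈ 3.056 in

AMC II — tabulated CN = 47 applies directly.
Max retention: S = 1000/47 − 10 = 530/47 in (≈ 11.277 in)
Initial abstraction Ia = S/5 = (530/47)/5 = 106/47 ≈ 2.255 in
Since P=9.850 > Ia=2.255: effective rainfall P−Ia = 7139/940 in
Runoff Q = (P−Ia)²/(P−Ia+S) = (7.595)²/(7.595+11.277) = 50965321/16674660 ≈ 3.056 in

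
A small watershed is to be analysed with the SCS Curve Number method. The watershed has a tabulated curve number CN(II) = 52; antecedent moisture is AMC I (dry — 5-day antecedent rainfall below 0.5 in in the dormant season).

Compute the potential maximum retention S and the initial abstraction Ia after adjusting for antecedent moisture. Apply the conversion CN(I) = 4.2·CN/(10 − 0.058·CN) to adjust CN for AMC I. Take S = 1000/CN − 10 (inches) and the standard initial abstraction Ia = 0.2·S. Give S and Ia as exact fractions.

Adjust CN=52 to AMC I: 4.2·52/(10 − 0.058·52) → (1092/5) ÷ (873/125) = 9100/291 ≈ 31.271
Retention S: 1000/CN − 10 with CN=31.271 → S = 2000/91 ≈ 21.978 in
Initial abstraction Ia = S/5 = (2000/91)/5 = 400/91 ≈ 4.396 in

S = 2000/91 in ≈ 21.978 in; Ia = 400/91 in ≈ 4.396 in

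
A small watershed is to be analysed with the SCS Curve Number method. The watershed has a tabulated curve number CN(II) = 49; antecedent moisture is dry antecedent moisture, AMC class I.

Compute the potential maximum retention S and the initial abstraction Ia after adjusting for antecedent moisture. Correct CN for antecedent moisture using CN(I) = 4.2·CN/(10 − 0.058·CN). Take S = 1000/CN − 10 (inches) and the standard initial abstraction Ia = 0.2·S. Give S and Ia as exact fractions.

S = 8500/343 in ≈ 24.781 in; Ia = 1700/343 in ≈ 4.956 in

Adjust CN=49 to AMC I: 4.2·49/(10 − 0.058·49) → (1029/5) ÷ (3579/500) = 34300/1193 ≈ 28.751
S = 1000/(34300/1193) − 10 = 8500/343 in ≈ 24.781 in
Ia = 0.2·(8500/343) = 1700/343 in ≈ 4.956 in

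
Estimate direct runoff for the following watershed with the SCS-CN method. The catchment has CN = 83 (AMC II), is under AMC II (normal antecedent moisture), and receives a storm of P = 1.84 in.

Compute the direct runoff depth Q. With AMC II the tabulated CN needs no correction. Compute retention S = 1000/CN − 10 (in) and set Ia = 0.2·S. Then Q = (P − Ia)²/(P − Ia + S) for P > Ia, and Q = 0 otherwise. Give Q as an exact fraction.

AMC II — tabulated CN = 83 applies directly.
Retention S: 1000/CN − 10 with CN=83.000 → S = 170/83 ≈ 2.048 in
Ia = 0.2·(170/83) = 34/83 in ≈ 0.410 in
P − Ia = 1.840 − 0.410 = 2968/2075 ≈ 1.430 in (> 0, runoff occurs)
Q = (2968/2075)²/((2968/2075) + 170/83) = (8809024/4305625)/(7218/2075) = 4404512/7488675 in ≈ 0.588 in

Q = 4404512/7488675 in ≈ 0.588 in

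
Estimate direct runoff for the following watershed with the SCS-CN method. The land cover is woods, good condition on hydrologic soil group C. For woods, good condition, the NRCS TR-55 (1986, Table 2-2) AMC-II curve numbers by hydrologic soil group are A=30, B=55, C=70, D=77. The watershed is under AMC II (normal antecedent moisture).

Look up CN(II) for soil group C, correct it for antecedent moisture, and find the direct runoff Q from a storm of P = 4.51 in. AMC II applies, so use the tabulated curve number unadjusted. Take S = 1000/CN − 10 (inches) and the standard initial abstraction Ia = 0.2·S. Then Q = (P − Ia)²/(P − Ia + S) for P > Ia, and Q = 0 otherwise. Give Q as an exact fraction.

NRCS table: woods, good condition, soil group C → CN(II) = 70
AMC II — tabulated CN = 70 applies directly.
Retention S: 1000/CN − 10 with CN=70.000 → S = 30/7 ≈ 4.286 in
Ia = 0.2S: 0.2·4.286 = 0.857 in (exactly 6/7)
P − Ia = 4.510 − 0.857 = 2557/700 ≈ 3.653 in (> 0, runoff occurs)
Runoff Q = (P−Ia)²/(P−Ia+S) = (3.653)²/(3.653+4.286) = 6538249/3889900 ≈ 1.681 in

Q = 6538249/3889900 in ≈ 1.681 in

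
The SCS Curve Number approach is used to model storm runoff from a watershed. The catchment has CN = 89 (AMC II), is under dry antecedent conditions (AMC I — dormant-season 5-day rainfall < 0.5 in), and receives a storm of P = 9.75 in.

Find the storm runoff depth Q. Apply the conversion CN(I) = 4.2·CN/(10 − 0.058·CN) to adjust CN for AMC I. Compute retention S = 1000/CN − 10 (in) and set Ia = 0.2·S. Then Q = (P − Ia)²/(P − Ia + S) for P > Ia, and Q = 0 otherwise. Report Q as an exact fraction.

Q = 4691017081/676510716 in ≈ 6.934 in

Dry (AMC I): CN(I) = 4.2·89/(10 − 0.058·89) = (1869/5)/(2419/500) = 186900/2419 ≈ 77.263
Max retention: S = 1000/(186900/2419) − 10 = 5500/1869 in (≈ 2.943 in)
Initial abstraction Ia = S/5 = (5500/1869)/5 = 1100/1869 ≈ 0.589 in
Excess rainfall: 9.750 − 0.589 = 9.161 in; P > Ia so Q > 0
Q: (68491/7476)² ÷ (90491/7476) = 4691017081/676510716 in (≈ 6.934 in)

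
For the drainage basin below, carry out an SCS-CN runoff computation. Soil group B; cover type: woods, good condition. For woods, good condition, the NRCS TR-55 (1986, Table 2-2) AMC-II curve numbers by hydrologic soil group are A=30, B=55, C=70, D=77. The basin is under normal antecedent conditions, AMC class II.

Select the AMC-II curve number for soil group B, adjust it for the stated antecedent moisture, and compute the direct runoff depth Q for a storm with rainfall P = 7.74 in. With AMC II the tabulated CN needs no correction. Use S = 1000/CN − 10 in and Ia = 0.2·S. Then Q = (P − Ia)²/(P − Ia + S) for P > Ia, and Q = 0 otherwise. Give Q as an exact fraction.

NRCS table: woods, good condition, soil group B → CN(II) = 55
CN(II) = 55; AMC II needs no correction.
Retention S: 1000/CN − 10 with CN=55.000 → S = 90/11 ≈ 8.182 in
Ia = 0.2S: 0.2·8.182 = 1.636 in (exactly 18/11)
Since P=7.740 > Ia=1.636: effective rainfall P−Ia = 3357/550 in
Runoff Q = (P−Ia)²/(P−Ia+S) = (6.104)²/(6.104+8.182) = 139129/53350 ≈ 2.608 in

Q = 139129/53350 in ≈ 2.608 in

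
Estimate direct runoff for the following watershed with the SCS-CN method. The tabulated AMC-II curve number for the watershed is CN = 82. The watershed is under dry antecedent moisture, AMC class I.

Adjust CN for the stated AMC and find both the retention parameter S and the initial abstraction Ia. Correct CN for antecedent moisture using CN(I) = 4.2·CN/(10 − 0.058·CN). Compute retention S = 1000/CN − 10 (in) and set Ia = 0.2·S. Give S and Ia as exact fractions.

S = 1500/287 in ≈ 5.226 in; Ia = 300/287 in ≈ 1.045 in

Dry (AMC I): CN(I) = 4.2·82/(10 − 0.058·82) = (1722/5)/(1311/250) = 28700/437 ≈ 65.675
Retention S: 1000/CN − 10 with CN=65.675 → S = 1500/287 ≈ 5.226 in
Ia = 0.2S: 0.2·5.226 = 1.045 in (exactly 300/287)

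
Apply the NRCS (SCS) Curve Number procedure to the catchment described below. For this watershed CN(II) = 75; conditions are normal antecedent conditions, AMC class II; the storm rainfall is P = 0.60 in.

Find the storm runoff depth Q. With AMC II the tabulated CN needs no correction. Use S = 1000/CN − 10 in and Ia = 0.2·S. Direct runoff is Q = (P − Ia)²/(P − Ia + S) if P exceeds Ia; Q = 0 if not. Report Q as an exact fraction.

Q = 0 in ≈ 0.000 in

CN(II) = 75; AMC II needs no correction.
Max retention: S = 1000/75 − 10 = 10/3 in (≈ 3.333 in)
Ia = 0.2·(10/3) = 2/3 in ≈ 0.667 in
P = 0.600 ≤ Ia = 0.667 in: entire storm abstracted, Q = 0.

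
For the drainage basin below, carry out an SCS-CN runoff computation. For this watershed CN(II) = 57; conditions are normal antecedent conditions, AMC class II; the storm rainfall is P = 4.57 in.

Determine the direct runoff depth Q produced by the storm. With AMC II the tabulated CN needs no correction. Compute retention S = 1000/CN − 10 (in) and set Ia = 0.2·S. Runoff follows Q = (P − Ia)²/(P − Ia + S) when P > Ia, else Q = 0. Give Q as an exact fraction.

Q = 304467601/344559300 in ≈ 0.884 in

Average conditions: CN = 57 (no AMC adjustment).
Retention S: 1000/CN − 10 with CN=57.000 → S = 430/57 ≈ 7.544 in
Ia = 0.2S: 0.2·7.544 = 1.509 in (exactly 86/57)
Since P=4.570 > Ia=1.509: effective rainfall P−Ia = 17449/5700 in
Runoff Q = (P−Ia)²/(P−Ia+S) = (3.061)²/(3.061+7.544) = 304467601/344559300 ≈ 0.884 in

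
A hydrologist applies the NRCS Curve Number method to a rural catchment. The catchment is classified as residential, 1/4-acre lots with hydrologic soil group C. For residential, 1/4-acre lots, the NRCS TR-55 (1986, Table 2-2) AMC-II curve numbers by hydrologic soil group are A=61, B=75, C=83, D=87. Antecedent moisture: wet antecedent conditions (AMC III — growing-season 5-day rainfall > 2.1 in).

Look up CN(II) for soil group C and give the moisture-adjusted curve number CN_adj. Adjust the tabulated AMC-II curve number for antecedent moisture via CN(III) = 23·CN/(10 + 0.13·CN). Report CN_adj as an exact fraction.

NRCS table: residential, 1/4-acre lots, soil group C → CN(II) = 83
CN(III) from CN(II)=83: (23·83)/(10 + 0.13·83) = 190900/2079 ≈ 91.823

CN_adj = 190900/2079 ≈ 91.823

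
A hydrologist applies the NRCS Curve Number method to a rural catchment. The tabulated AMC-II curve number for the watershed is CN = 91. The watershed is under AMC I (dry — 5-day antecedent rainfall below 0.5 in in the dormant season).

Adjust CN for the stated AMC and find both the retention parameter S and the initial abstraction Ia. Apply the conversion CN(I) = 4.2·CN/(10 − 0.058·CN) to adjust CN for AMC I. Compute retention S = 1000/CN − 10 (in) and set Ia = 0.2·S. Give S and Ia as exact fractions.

S = 1500/637 in ≈ 2.355 in; Ia = 300/637 in ≈ 0.471 in

CN(I) from CN(II)=91: (4.2·91)/(10 − 0.058·91) = 63700/787 ≈ 80.940
Max retention: S = 1000/(63700/787) − 10 = 1500/637 in (≈ 2.355 in)
Initial abstraction Ia = S/5 = (1500/637)/5 = 300/637 ≈ 0.471 in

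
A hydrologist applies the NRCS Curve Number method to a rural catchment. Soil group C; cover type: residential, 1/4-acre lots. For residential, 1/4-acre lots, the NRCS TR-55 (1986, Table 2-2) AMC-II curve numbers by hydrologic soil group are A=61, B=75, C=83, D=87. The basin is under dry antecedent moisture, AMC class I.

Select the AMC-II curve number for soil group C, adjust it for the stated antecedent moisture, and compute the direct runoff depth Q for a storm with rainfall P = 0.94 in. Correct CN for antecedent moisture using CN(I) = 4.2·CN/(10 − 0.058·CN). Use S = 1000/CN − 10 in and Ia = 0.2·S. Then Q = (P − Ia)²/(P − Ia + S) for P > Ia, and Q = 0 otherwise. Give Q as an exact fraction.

NRCS table: residential, 1/4-acre lots, soil group C → CN(II) = 83
Adjust CN=83 to AMC I: 4.2·83/(10 − 0.058·83) → (1743/5) ÷ (2593/500) = 174300/2593 ≈ 67.219
Retention S: 1000/CN − 10 with CN=67.219 → S = 8500/1743 ≈ 4.877 in
Ia = 0.2S: 0.2·4.877 = 0.975 in (exactly 1700/1743)
P = 0.940 ≤ Ia = 0.975 in: entire storm abstracted, Q = 0.

Q = 0 in ≈ 0.000 in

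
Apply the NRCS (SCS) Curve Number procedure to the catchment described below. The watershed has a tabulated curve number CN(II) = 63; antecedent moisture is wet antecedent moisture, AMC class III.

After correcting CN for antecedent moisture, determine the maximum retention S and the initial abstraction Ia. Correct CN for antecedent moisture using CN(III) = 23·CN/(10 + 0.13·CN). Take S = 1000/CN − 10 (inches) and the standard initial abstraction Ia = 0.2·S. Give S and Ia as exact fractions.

Adjust CN=63 to AMC III: 23·63/(10 + 0.13·63) → 1449 ÷ (1819/100) = 144900/1819 ≈ 79.659
S = 1000/(144900/1819) − 10 = 3700/1449 in ≈ 2.553 in
Initial abstraction Ia = S/5 = (3700/1449)/5 = 740/1449 ≈ 0.511 in

S = 3700/1449 in ≈ 2.553 in; Ia = 740/1449 in ≈ 0.511 in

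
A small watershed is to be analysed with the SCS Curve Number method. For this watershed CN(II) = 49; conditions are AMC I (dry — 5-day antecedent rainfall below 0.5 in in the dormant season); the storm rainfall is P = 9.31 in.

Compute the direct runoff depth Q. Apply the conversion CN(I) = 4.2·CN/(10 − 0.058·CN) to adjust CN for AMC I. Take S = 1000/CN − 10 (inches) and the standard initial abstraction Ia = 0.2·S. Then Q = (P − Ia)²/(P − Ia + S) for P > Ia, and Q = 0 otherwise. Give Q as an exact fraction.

Q = 22300344889/34277121900 in ≈ 0.651 in

CN(I) from CN(II)=49: (4.2·49)/(10 − 0.058·49) = 34300/1193 ≈ 28.751
S = 1000/(34300/1193) − 10 = 8500/343 in ≈ 24.781 in
Ia = 0.2·(8500/343) = 1700/343 in ≈ 4.956 in
Since P=9.310 > Ia=4.956: effective rainfall P−Ia = 149333/34300 in
Q: (149333/34300)² ÷ (999333/34300) = 22300344889/34277121900 in (≈ 0.651 in)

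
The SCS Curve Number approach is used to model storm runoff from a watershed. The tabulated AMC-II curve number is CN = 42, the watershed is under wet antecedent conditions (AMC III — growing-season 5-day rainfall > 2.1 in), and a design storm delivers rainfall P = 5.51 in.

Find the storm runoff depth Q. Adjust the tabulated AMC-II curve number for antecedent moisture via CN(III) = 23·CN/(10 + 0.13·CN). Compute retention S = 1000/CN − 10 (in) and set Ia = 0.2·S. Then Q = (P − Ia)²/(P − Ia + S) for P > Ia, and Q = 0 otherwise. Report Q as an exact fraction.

Q = 1493770541/829649100 in ≈ 1.800 in

Adjust CN=42 to AMC III: 23·42/(10 + 0.13·42) → 966 ÷ (773/50) = 48300/773 ≈ 62.484
S = 1000/(48300/773) − 10 = 2900/483 in ≈ 6.004 in
Ia = 0.2·(2900/483) = 580/483 in ≈ 1.201 in
Since P=5.510 > Ia=1.201: effective rainfall P−Ia = 208133/48300 in
Q: (208133/48300)² ÷ (498133/48300) = 1493770541/829649100 in (≈ 1.800 in)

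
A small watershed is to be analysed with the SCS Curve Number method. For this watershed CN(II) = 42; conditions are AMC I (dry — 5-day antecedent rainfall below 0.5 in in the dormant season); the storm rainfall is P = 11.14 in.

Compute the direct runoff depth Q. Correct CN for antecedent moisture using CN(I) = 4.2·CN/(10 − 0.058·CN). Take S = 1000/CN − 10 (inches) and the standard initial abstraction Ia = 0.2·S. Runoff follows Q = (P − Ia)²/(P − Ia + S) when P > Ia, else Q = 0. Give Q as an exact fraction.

Dry (AMC I): CN(I) = 4.2·42/(10 − 0.058·42) = (882/5)/(1891/250) = 44100/1891 ≈ 23.321
Max retention: S = 1000/(44100/1891) − 10 = 14500/441 in (≈ 32.880 in)
Ia = 0.2S: 0.2·32.880 = 6.576 in (exactly 2900/441)
P − Ia = 11.140 − 6.576 = 100637/22050 ≈ 4.564 in (> 0, runoff occurs)
Runoff Q = (P−Ia)²/(P−Ia+S) = (4.564)²/(4.564+32.880) = 10127805769/18205295850 ≈ 0.556 in

Q = 10127805769/18205295850 in ≈ 0.556 in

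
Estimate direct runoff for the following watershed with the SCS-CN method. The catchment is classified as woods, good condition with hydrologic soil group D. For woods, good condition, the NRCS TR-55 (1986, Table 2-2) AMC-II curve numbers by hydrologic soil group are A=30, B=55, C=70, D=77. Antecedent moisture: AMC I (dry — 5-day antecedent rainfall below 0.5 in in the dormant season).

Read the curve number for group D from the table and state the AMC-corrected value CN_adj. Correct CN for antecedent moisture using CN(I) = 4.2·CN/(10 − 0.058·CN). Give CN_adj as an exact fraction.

CN_adj = 161700/2767 ≈ 58.439

NRCS table: woods, good condition, soil group D → CN(II) = 77
Adjust CN=77 to AMC I: 4.2·77/(10 − 0.058·77) → (1617/5) ÷ (2767/500) = 161700/2767 ≈ 58.439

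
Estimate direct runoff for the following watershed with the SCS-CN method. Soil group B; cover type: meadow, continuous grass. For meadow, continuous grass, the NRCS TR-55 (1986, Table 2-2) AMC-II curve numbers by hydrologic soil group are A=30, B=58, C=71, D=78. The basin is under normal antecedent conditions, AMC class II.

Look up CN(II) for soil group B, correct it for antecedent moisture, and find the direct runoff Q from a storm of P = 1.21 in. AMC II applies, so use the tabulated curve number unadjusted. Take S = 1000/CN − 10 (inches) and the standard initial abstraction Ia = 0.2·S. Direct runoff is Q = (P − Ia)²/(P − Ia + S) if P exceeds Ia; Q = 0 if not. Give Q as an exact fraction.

NRCS table: meadow, continuous grass, soil group B → CN(II) = 58
Average conditions: CN = 58 (no AMC adjustment).
S = 1000/58 − 10 = 210/29 in ≈ 7.241 in
Initial abstraction Ia = S/5 = (210/29)/5 = 42/29 ≈ 1.448 in
P = 1.210 ≤ Ia = 1.448 in: entire storm abstracted, Q = 0.

Q = 0 in ≈ 0.000 in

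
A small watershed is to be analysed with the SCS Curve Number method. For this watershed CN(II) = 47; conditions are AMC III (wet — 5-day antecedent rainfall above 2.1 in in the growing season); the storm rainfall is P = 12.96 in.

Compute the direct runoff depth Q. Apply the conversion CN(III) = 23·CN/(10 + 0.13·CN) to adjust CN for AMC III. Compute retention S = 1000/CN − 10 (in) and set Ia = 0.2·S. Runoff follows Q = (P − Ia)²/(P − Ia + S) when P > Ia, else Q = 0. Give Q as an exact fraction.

Q = 26202544384/3082498525 in ≈ 8.500 in

Adjust CN=47 to AMC III: 23·47/(10 + 0.13·47) → 1081 ÷ (1611/100) = 108100/1611 ≈ 67.101
Max retention: S = 1000/(108100/1611) − 10 = 5300/1081 in (≈ 4.903 in)
Initial abstraction Ia = S/5 = (5300/1081)/5 = 1060/1081 ≈ 0.981 in
P − Ia = 12.960 − 0.981 = 323744/27025 ≈ 11.979 in (> 0, runoff occurs)
Runoff Q = (P−Ia)²/(P−Ia+S) = (11.979)²/(11.979+4.903) = 26202544384/3082498525 ≈ 8.500 in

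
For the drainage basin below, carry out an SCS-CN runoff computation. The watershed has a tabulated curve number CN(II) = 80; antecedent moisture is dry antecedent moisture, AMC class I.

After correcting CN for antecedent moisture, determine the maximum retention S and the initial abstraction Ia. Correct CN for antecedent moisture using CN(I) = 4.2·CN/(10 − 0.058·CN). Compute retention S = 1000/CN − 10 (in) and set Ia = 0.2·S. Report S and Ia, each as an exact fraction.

Dry (AMC I): CN(I) = 4.2·80/(10 − 0.058·80) = 336/(134/25) = 4200/67 ≈ 62.687
S = 1000/(4200/67) − 10 = 125/21 in ≈ 5.952 in
Ia = 0.2·(125/21) = 25/21 in ≈ 1.190 in

S = 125/21 in ≈ 5.952 in; Ia = 25/21 in ≈ 1.190 in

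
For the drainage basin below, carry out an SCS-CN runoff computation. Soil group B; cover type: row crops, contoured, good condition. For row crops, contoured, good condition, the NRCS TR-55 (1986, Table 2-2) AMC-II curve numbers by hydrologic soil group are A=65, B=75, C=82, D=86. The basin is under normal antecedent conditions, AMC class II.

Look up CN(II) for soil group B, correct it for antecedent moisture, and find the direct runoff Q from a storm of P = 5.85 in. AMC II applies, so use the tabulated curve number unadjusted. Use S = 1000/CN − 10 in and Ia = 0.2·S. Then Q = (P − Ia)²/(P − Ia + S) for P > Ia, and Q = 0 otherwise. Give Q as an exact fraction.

NRCS table: row crops, contoured, good condition, soil group B → CN(II) = 75
Average conditions: CN = 75 (no AMC adjustment).
S = 1000/75 − 10 = 10/3 in ≈ 3.333 in
Ia = 0.2S: 0.2·3.333 = 0.667 in (exactly 2/3)
Since P=5.850 > Ia=0.667: effective rainfall P−Ia = 311/60 in
Runoff Q = (P−Ia)²/(P−Ia+S) = (5.183)²/(5.183+3.333) = 96721/30660 ≈ 3.155 in

Q = 96721/30660 in ≈ 3.155 in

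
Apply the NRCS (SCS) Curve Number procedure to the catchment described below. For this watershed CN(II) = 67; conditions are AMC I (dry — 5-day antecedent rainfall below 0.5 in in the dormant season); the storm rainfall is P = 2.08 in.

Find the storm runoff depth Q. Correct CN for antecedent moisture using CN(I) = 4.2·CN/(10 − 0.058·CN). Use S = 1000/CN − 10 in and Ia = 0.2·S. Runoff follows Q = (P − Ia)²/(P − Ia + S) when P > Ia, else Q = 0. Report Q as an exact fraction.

Q = 0 in ≈ 0.000 in

Dry (AMC I): CN(I) = 4.2·67/(10 − 0.058·67) = (1407/5)/(3057/500) = 46900/1019 ≈ 46.026
Max retention: S = 1000/(46900/1019) − 10 = 5500/469 in (≈ 11.727 in)
Ia = 0.2·(5500/469) = 1100/469 in ≈ 2.345 in
P = 2.080 ≤ Ia = 2.345 in: entire storm abstracted, Q = 0.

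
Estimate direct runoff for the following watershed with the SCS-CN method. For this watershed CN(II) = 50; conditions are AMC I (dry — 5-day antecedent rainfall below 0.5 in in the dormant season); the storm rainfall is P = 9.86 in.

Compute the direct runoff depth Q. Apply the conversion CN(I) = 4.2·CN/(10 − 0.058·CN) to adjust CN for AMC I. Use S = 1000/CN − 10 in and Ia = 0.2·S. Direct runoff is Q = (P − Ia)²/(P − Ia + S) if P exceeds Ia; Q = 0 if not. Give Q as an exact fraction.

Q = 28654609/31870650 in ≈ 0.899 in

CN(I) from CN(II)=50: (4.2·50)/(10 − 0.058·50) = 2100/71 ≈ 29.577
S = 1000/(2100/71) − 10 = 500/21 in ≈ 23.810 in
Ia = 0.2S: 0.2·23.810 = 4.762 in (exactly 100/21)
Since P=9.860 > Ia=4.762: effective rainfall P−Ia = 5353/1050 in
Q: (5353/1050)² ÷ (30353/1050) = 28654609/31870650 in (≈ 0.899 in)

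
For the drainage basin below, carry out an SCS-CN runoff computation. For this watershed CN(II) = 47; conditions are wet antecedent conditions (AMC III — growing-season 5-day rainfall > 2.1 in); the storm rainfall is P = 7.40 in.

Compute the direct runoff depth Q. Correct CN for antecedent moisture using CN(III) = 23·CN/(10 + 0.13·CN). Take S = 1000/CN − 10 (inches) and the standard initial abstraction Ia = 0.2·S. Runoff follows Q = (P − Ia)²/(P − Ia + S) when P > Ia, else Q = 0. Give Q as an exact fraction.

Q = 1203881809/330769785 in ≈ 3.640 in

Adjust CN=47 to AMC III: 23·47/(10 + 0.13·47) → 1081 ÷ (1611/100) = 108100/1611 ≈ 67.101
S = 1000/(108100/1611) − 10 = 5300/1081 in ≈ 4.903 in
Ia = 0.2S: 0.2·4.903 = 0.981 in (exactly 1060/1081)
Excess rainfall: 7.400 − 0.981 = 6.419 in; P > Ia so Q > 0
Q = (34697/5405)²/((34697/5405) + 5300/1081) = (1203881809/29214025)/(61197/5405) = 1203881809/330769785 in ≈ 3.640 in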